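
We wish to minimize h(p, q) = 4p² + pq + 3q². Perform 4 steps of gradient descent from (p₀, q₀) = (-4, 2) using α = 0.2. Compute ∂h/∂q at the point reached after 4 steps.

-2.048

∇h = (8p + q, p + 6q)
(p₁, q₁) = (-4, 2) − 0.2·(-30, 8) = (2, 0.4)
(p₂, q₂) = (2, 0.4) − 0.2·(16.4, 4.4) = (-1.28, -0.48)
(p₃, q₃) = (-1.28, -0.48) − 0.2·(-10.72, -4.16) = (0.864, 0.352)
(p₄, q₄) = (0.864, 0.352) − 0.2·(7.264, 2.976) = (-0.5888, -0.2432)
∂h/∂q at (-0.5888, -0.2432) = -2.048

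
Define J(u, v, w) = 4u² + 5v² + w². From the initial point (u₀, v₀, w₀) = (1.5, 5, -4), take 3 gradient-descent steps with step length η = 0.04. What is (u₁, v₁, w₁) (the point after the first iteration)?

(1.02, 3, -3.68)

∇J = (8u, 10v, 2w)
(u₁, v₁, w₁) = (1.5, 5, -4) − 0.04·(12, 50, -8) = (1.02, 3, -3.68)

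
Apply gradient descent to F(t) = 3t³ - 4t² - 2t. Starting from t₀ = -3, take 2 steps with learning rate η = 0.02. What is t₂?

-10.438248

F′(t) = 9t² - 8t - 2
Step 1: F′(-3) = 103; t₁ = -3 − 0.02·103 = -5.06
Step 2: F′(-5.06) = 268.9124; t₂ = -5.06 − 0.02·268.9124 = -10.438248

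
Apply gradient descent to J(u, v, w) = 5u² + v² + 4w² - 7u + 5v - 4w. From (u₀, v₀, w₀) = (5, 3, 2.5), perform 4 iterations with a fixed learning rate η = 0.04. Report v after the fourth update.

∇J = (10u - 7, 2v + 5, 8w - 4)
(u₁, v₁, w₁) = (5, 3, 2.5) − 0.04·(43, 11, 16) = (3.28, 2.56, 1.86)
(u₂, v₂, w₂) = (3.28, 2.56, 1.86) − 0.04·(25.8, 10.12, 10.88) = (2.248, 2.1552, 1.4248)
(u₃, v₃, w₃) = (2.248, 2.1552, 1.4248) − 0.04·(15.48, 9.3104, 7.3984) = (1.6288, 1.782784, 1.128864)
(u₄, v₄, w₄) = (1.6288, 1.782784, 1.128864) − 0.04·(9.288, 8.565568, 5.030912) = (1.25728, 1.44016128, 0.92762752)
v = 1.44016128

1.44016128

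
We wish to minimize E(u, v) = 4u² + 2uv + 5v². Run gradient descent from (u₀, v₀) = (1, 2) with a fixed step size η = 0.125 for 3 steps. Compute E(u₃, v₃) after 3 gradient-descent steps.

0.1220703125

∇E = (8u + 2v, 2u + 10v)
Step 1: at (1, 2), ∇E = (12, 22) → (1, 2) − 0.125·(12, 22) = (-0.5, -0.75)
Step 2: at (-0.5, -0.75), ∇E = (-5.5, -8.5) → (-0.5, -0.75) − 0.125·(-5.5, -8.5) = (0.1875, 0.3125)
Step 3: at (0.1875, 0.3125), ∇E = (2.125, 3.5) → (0.1875, 0.3125) − 0.125·(2.125, 3.5) = (-0.078125, -0.125)
E(-0.078125, -0.125) = 0.1220703125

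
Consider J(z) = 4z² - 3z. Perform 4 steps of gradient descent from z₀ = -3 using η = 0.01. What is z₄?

J′(z) = 8z - 3
z₁ = -3 − 0.01·(-27) = -2.73
z₂ = -2.73 − 0.01·(-24.84) = -2.4816
z₃ = -2.4816 − 0.01·(-22.8528) = -2.253072
z₄ = -2.253072 − 0.01·(-21.024576) = -2.04282624

-2.04282624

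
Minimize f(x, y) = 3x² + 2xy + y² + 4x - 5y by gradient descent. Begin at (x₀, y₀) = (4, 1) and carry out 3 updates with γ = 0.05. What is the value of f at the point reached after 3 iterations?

2.856075

∇f = (6x + 2y + 4, 2x + 2y - 5)
Step 1: at (4, 1), ∇f = (30, 5) → (4, 1) − 0.05·(30, 5) = (2.5, 0.75)
Step 2: at (2.5, 0.75), ∇f = (20.5, 1.5) → (2.5, 0.75) − 0.05·(20.5, 1.5) = (1.475, 0.675)
Step 3: at (1.475, 0.675), ∇f = (14.2, -0.7) → (1.475, 0.675) − 0.05·(14.2, -0.7) = (0.765, 0.71)
f(0.765, 0.71) = 2.856075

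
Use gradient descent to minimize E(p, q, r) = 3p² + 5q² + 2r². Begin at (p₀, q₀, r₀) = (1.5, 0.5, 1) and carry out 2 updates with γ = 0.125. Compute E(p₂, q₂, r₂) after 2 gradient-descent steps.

0.15625

∇E = (6p, 10q, 4r)
Step 1: at (1.5, 0.5, 1), ∇E = (9, 5, 4) → (1.5, 0.5, 1) − 0.125·(9, 5, 4) = (0.375, -0.125, 0.5)
Step 2: at (0.375, -0.125, 0.5), ∇E = (2.25, -1.25, 2) → (0.375, -0.125, 0.5) − 0.125·(2.25, -1.25, 2) = (0.09375, 0.03125, 0.25)
E(0.09375, 0.03125, 0.25) = 0.15625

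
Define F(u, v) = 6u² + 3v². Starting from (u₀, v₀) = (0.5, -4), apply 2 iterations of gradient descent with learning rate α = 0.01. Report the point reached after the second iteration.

∇F = (12u, 6v)
Step 1: at (0.5, -4), ∇F = (6, -24) → (0.5, -4) − 0.01·(6, -24) = (0.44, -3.76)
Step 2: at (0.44, -3.76), ∇F = (5.28, -22.56) → (0.44, -3.76) − 0.01·(5.28, -22.56) = (0.3872, -3.5344)

(0.3872, -3.5344)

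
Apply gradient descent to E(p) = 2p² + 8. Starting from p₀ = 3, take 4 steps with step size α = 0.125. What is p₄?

E′(p) = 4p
p₁ = 3 − 0.125·12 = 1.5
p₂ = 1.5 − 0.125·6 = 0.75
p₃ = 0.75 − 0.125·3 = 0.375
p₄ = 0.375 − 0.125·1.5 = 0.1875

0.1875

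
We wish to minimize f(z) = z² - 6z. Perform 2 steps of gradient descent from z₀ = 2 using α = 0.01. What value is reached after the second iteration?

2.0396

f′(z) = 2z - 6
Step 1: f′(2) = -2; z₁ = 2 − 0.01·(-2) = 2.02
Step 2: f′(2.02) = -1.96; z₂ = 2.02 − 0.01·(-1.96) = 2.0396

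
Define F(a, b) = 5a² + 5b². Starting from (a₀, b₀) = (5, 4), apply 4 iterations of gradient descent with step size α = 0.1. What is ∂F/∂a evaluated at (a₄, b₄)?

∇F = (10a, 10b)
(a₁, b₁) = (5, 4) − 0.1·(50, 40) = (0, 0)
(a₂, b₂) = (0, 0) − 0.1·(0, 0) = (0, 0)
(a₃, b₃) = (0, 0) − 0.1·(0, 0) = (0, 0)
(a₄, b₄) = (0, 0) − 0.1·(0, 0) = (0, 0)
∂F/∂a at (0, 0) = 0

0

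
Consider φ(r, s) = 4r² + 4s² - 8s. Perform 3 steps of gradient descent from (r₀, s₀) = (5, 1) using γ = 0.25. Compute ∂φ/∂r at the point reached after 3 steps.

-40

∇φ = (8r, 8s - 8)
Step 1: at (5, 1), ∇φ = (40, 0) → (5, 1) − 0.25·(40, 0) = (-5, 1)
Step 2: at (-5, 1), ∇φ = (-40, 0) → (-5, 1) − 0.25·(-40, 0) = (5, 1)
Step 3: at (5, 1), ∇φ = (40, 0) → (5, 1) − 0.25·(40, 0) = (-5, 1)
∂φ/∂r at (-5, 1) = -40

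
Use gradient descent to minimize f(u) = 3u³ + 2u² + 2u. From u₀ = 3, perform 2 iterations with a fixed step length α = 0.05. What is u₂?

-2.878125

f′(u) = 9u² + 4u + 2
Step 1: f′(3) = 95; u₁ = 3 − 0.05·95 = -1.75
Step 2: f′(-1.75) = 22.5625; u₂ = -1.75 − 0.05·22.5625 = -2.878125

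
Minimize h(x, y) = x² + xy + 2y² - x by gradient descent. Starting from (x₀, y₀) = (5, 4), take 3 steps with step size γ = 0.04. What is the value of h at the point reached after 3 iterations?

∇h = (2x + y - 1, x + 4y)
Step 1: at (5, 4), ∇h = (13, 21) → (5, 4) − 0.04·(13, 21) = (4.48, 3.16)
Step 2: at (4.48, 3.16), ∇h = (11.12, 17.12) → (4.48, 3.16) − 0.04·(11.12, 17.12) = (4.0352, 2.4752)
Step 3: at (4.0352, 2.4752), ∇h = (9.5456, 13.936) → (4.0352, 2.4752) − 0.04·(9.5456, 13.936) = (3.653376, 1.91776)
h(3.653376, 1.91776) = 24.055685390336

24.055685390336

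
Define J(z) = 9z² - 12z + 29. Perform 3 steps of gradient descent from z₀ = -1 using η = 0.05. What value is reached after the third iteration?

0.665

J′(z) = 18z - 12
z₁ = -1 − 0.05·(-30) = 0.5
z₂ = 0.5 − 0.05·(-3) = 0.65
z₃ = 0.65 − 0.05·(-0.3) = 0.665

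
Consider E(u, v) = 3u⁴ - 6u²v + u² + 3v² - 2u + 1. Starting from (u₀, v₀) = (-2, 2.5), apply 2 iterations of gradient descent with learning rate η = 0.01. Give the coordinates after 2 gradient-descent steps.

(-1.54614656, 2.584384)

∇E = (12u³ - 12uv + 2u - 2, -6u² + 6v)
Step 1: at (-2, 2.5), ∇E = (-42, -9) → (-2, 2.5) − 0.01·(-42, -9) = (-1.58, 2.59)
Step 2: at (-1.58, 2.59), ∇E = (-3.385344, 0.5616) → (-1.58, 2.59) − 0.01·(-3.385344, 0.5616) = (-1.54614656, 2.584384)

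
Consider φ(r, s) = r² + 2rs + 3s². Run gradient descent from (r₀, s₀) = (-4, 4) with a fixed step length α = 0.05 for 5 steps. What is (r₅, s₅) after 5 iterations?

∇φ = (2r + 2s, 2r + 6s)
Step 1: at (-4, 4), ∇φ = (0, 16) → (-4, 4) − 0.05·(0, 16) = (-4, 3.2)
Step 2: at (-4, 3.2), ∇φ = (-1.6, 11.2) → (-4, 3.2) − 0.05·(-1.6, 11.2) = (-3.92, 2.64)
Step 3: at (-3.92, 2.64), ∇φ = (-2.56, 8) → (-3.92, 2.64) − 0.05·(-2.56, 8) = (-3.792, 2.24)
Step 4: at (-3.792, 2.24), ∇φ = (-3.104, 5.856) → (-3.792, 2.24) − 0.05·(-3.104, 5.856) = (-3.6368, 1.9472)
Step 5: at (-3.6368, 1.9472), ∇φ = (-3.3792, 4.4096) → (-3.6368, 1.9472) − 0.05·(-3.3792, 4.4096) = (-3.46784, 1.72672)

(-3.46784, 1.72672)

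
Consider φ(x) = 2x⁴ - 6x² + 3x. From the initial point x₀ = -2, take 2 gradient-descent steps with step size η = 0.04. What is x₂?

φ′(x) = 8x³ - 12x + 3
x₁ = -2 − 0.04·(-37) = -0.52
x₂ = -0.52 − 0.04·8.115136 = -0.84460544

-0.84460544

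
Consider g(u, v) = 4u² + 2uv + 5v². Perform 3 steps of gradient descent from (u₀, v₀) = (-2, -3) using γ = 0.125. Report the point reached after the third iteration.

∇g = (8u + 2v, 2u + 10v)
(u₁, v₁) = (-2, -3) − 0.125·(-22, -34) = (0.75, 1.25)
(u₂, v₂) = (0.75, 1.25) − 0.125·(8.5, 14) = (-0.3125, -0.5)
(u₃, v₃) = (-0.3125, -0.5) − 0.125·(-3.5, -5.625) = (0.125, 0.203125)

(0.125, 0.203125)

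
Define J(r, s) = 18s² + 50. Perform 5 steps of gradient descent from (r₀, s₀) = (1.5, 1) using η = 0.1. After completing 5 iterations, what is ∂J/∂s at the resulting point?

∇J = (0, 36s)
Step 1: at (1.5, 1), ∇J = (0, 36) → (1.5, 1) − 0.1·(0, 36) = (1.5, -2.6)
Step 2: at (1.5, -2.6), ∇J = (0, -93.6) → (1.5, -2.6) − 0.1·(0, -93.6) = (1.5, 6.76)
Step 3: at (1.5, 6.76), ∇J = (0, 243.36) → (1.5, 6.76) − 0.1·(0, 243.36) = (1.5, -17.576)
Step 4: at (1.5, -17.576), ∇J = (0, -632.736) → (1.5, -17.576) − 0.1·(0, -632.736) = (1.5, 45.6976)
Step 5: at (1.5, 45.6976), ∇J = (0, 1645.1136) → (1.5, 45.6976) − 0.1·(0, 1645.1136) = (1.5, -118.81376)
∂J/∂s at (1.5, -118.81376) = -4277.29536

-4277.29536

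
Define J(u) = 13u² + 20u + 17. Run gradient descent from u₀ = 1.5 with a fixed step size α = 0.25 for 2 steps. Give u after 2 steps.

J′(u) = 26u + 20
Step 1: J′(1.5) = 59; u₁ = 1.5 − 0.25·59 = -13.25
Step 2: J′(-13.25) = -324.5; u₂ = -13.25 − 0.25·(-324.5) = 67.875

67.875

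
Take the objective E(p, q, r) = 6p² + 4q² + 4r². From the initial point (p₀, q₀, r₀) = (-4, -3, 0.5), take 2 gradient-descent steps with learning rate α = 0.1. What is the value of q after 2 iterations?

∇E = (12p, 8q, 8r)
Step 1: at (-4, -3, 0.5), ∇E = (-48, -24, 4) → (-4, -3, 0.5) − 0.1·(-48, -24, 4) = (0.8, -0.6, 0.1)
Step 2: at (0.8, -0.6, 0.1), ∇E = (9.6, -4.8, 0.8) → (0.8, -0.6, 0.1) − 0.1·(9.6, -4.8, 0.8) = (-0.16, -0.12, 0.02)
q = -0.12

-0.12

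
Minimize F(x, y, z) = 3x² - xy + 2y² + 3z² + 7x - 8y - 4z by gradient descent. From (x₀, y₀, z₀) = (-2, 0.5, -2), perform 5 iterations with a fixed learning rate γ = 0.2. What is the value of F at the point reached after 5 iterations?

-11.5072256

∇F = (6x - y + 7, -x + 4y - 8, 6z - 4)
Step 1: at (-2, 0.5, -2), ∇F = (-5.5, -4, -16) → (-2, 0.5, -2) − 0.2·(-5.5, -4, -16) = (-0.9, 1.3, 1.2)
Step 2: at (-0.9, 1.3, 1.2), ∇F = (0.3, -1.9, 3.2) → (-0.9, 1.3, 1.2) − 0.2·(0.3, -1.9, 3.2) = (-0.96, 1.68, 0.56)
Step 3: at (-0.96, 1.68, 0.56), ∇F = (-0.44, -0.32, -0.64) → (-0.96, 1.68, 0.56) − 0.2·(-0.44, -0.32, -0.64) = (-0.872, 1.744, 0.688)
Step 4: at (-0.872, 1.744, 0.688), ∇F = (0.024, -0.152, 0.128) → (-0.872, 1.744, 0.688) − 0.2·(0.024, -0.152, 0.128) = (-0.8768, 1.7744, 0.6624)
Step 5: at (-0.8768, 1.7744, 0.6624), ∇F = (-0.0352, -0.0256, -0.0256) → (-0.8768, 1.7744, 0.6624) − 0.2·(-0.0352, -0.0256, -0.0256) = (-0.86976, 1.77952, 0.66752)
F(-0.86976, 1.77952, 0.66752) = -11.5072256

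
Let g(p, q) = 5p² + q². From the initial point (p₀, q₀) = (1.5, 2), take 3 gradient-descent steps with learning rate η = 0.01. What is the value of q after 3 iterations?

1.882384

∇g = (10p, 2q)
Step 1: at (1.5, 2), ∇g = (15, 4) → (1.5, 2) − 0.01·(15, 4) = (1.35, 1.96)
Step 2: at (1.35, 1.96), ∇g = (13.5, 3.92) → (1.35, 1.96) − 0.01·(13.5, 3.92) = (1.215, 1.9208)
Step 3: at (1.215, 1.9208), ∇g = (12.15, 3.8416) → (1.215, 1.9208) − 0.01·(12.15, 3.8416) = (1.0935, 1.882384)
q = 1.882384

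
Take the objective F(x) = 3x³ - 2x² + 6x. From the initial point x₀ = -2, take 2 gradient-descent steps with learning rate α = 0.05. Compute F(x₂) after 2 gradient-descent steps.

-10277.734130859375

F′(x) = 9x² - 4x + 6
Step 1: F′(-2) = 50; x₁ = -2 − 0.05·50 = -4.5
Step 2: F′(-4.5) = 206.25; x₂ = -4.5 − 0.05·206.25 = -14.8125
F(-14.8125) = -10277.734130859375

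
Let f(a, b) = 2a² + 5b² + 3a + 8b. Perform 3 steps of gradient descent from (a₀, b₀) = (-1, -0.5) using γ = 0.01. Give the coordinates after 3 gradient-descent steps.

∇f = (4a + 3, 10b + 8)
Step 1: at (-1, -0.5), ∇f = (-1, 3) → (-1, -0.5) − 0.01·(-1, 3) = (-0.99, -0.53)
Step 2: at (-0.99, -0.53), ∇f = (-0.96, 2.7) → (-0.99, -0.53) − 0.01·(-0.96, 2.7) = (-0.9804, -0.557)
Step 3: at (-0.9804, -0.557), ∇f = (-0.9216, 2.43) → (-0.9804, -0.557) − 0.01·(-0.9216, 2.43) = (-0.971184, -0.5813)

(-0.971184, -0.5813)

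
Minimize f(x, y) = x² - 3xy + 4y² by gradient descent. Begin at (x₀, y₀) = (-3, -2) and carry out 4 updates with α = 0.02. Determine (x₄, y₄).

∇f = (2x - 3y, -3x + 8y)
Step 1: at (-3, -2), ∇f = (0, -7) → (-3, -2) − 0.02·(0, -7) = (-3, -1.86)
Step 2: at (-3, -1.86), ∇f = (-0.42, -5.88) → (-3, -1.86) − 0.02·(-0.42, -5.88) = (-2.9916, -1.7424)
Step 3: at (-2.9916, -1.7424), ∇f = (-0.756, -4.9644) → (-2.9916, -1.7424) − 0.02·(-0.756, -4.9644) = (-2.97648, -1.643112)
Step 4: at (-2.97648, -1.643112), ∇f = (-1.023624, -4.215456) → (-2.97648, -1.643112) − 0.02·(-1.023624, -4.215456) = (-2.95600752, -1.55880288)

(-2.95600752, -1.55880288)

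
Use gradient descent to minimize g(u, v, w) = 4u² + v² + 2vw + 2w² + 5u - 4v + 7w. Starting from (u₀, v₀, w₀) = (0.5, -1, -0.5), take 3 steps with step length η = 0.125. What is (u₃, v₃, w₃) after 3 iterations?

(-0.625, 1.2890625, -1.671875)

∇g = (8u + 5, 2v + 2w - 4, 2v + 4w + 7)
Step 1: at (0.5, -1, -0.5), ∇g = (9, -7, 3) → (0.5, -1, -0.5) − 0.125·(9, -7, 3) = (-0.625, -0.125, -0.875)
Step 2: at (-0.625, -0.125, -0.875), ∇g = (0, -6, 3.25) → (-0.625, -0.125, -0.875) − 0.125·(0, -6, 3.25) = (-0.625, 0.625, -1.28125)
Step 3: at (-0.625, 0.625, -1.28125), ∇g = (0, -5.3125, 3.125) → (-0.625, 0.625, -1.28125) − 0.125·(0, -5.3125, 3.125) = (-0.625, 1.2890625, -1.671875)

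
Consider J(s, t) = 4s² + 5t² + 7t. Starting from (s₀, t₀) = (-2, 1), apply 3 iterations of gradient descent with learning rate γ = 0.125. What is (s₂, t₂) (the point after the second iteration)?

(0, -0.59375)

∇J = (8s, 10t + 7)
Step 1: at (-2, 1), ∇J = (-16, 17) → (-2, 1) − 0.125·(-16, 17) = (0, -1.125)
Step 2: at (0, -1.125), ∇J = (0, -4.25) → (0, -1.125) − 0.125·(0, -4.25) = (0, -0.59375)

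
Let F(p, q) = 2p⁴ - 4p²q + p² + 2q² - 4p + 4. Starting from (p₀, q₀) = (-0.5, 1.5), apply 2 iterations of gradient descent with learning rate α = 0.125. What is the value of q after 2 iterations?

0.5625

∇F = (8p³ - 8pq + 2p - 4, -4p² + 4q)
(p₁, q₁) = (-0.5, 1.5) − 0.125·(0, 5) = (-0.5, 0.875)
(p₂, q₂) = (-0.5, 0.875) − 0.125·(-2.5, 2.5) = (-0.1875, 0.5625)
q = 0.5625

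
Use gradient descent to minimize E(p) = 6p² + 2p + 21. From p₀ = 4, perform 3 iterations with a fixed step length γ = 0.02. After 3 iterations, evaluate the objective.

E′(p) = 12p + 2
Step 1: E′(4) = 50; p₁ = 4 − 0.02·50 = 3
Step 2: E′(3) = 38; p₂ = 3 − 0.02·38 = 2.24
Step 3: E′(2.24) = 28.88; p₃ = 2.24 − 0.02·28.88 = 1.6624
E(1.6624) = 40.90624256

40.90624256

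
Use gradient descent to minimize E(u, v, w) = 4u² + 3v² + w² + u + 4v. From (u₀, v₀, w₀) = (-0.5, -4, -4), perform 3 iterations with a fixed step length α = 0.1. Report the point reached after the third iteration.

(-0.128, -0.88, -2.048)

∇E = (8u + 1, 6v + 4, 2w)
(u₁, v₁, w₁) = (-0.5, -4, -4) − 0.1·(-3, -20, -8) = (-0.2, -2, -3.2)
(u₂, v₂, w₂) = (-0.2, -2, -3.2) − 0.1·(-0.6, -8, -6.4) = (-0.14, -1.2, -2.56)
(u₃, v₃, w₃) = (-0.14, -1.2, -2.56) − 0.1·(-0.12, -3.2, -5.12) = (-0.128, -0.88, -2.048)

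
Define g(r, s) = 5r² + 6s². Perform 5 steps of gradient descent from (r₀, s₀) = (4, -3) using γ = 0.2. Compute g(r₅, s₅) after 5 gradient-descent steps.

1641.9751368704

∇g = (10r, 12s)
(r₁, s₁) = (4, -3) − 0.2·(40, -36) = (-4, 4.2)
(r₂, s₂) = (-4, 4.2) − 0.2·(-40, 50.4) = (4, -5.88)
(r₃, s₃) = (4, -5.88) − 0.2·(40, -70.56) = (-4, 8.232)
(r₄, s₄) = (-4, 8.232) − 0.2·(-40, 98.784) = (4, -11.5248)
(r₅, s₅) = (4, -11.5248) − 0.2·(40, -138.2976) = (-4, 16.13472)
g(-4, 16.13472) = 1641.9751368704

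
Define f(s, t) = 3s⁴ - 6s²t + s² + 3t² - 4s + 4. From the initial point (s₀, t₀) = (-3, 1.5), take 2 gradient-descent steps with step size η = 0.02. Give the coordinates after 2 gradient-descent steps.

(-0.14464, 2.9232)

∇f = (12s³ - 12st + 2s - 4, -6s² + 6t)
Step 1: at (-3, 1.5), ∇f = (-280, -45) → (-3, 1.5) − 0.02·(-280, -45) = (2.6, 2.4)
Step 2: at (2.6, 2.4), ∇f = (137.232, -26.16) → (2.6, 2.4) − 0.02·(137.232, -26.16) = (-0.14464, 2.9232)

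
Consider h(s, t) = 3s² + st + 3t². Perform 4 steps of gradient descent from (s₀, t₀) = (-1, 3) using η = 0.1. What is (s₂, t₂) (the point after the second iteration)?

(-0.41, 0.59)

∇h = (6s + t, s + 6t)
Step 1: at (-1, 3), ∇h = (-3, 17) → (-1, 3) − 0.1·(-3, 17) = (-0.7, 1.3)
Step 2: at (-0.7, 1.3), ∇h = (-2.9, 7.1) → (-0.7, 1.3) − 0.1·(-2.9, 7.1) = (-0.41, 0.59)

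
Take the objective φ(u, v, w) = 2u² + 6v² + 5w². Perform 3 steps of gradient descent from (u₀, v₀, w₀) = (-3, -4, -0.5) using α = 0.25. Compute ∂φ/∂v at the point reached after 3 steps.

384

∇φ = (4u, 12v, 10w)
Step 1: at (-3, -4, -0.5), ∇φ = (-12, -48, -5) → (-3, -4, -0.5) − 0.25·(-12, -48, -5) = (0, 8, 0.75)
Step 2: at (0, 8, 0.75), ∇φ = (0, 96, 7.5) → (0, 8, 0.75) − 0.25·(0, 96, 7.5) = (0, -16, -1.125)
Step 3: at (0, -16, -1.125), ∇φ = (0, -192, -11.25) → (0, -16, -1.125) − 0.25·(0, -192, -11.25) = (0, 32, 1.6875)
∂φ/∂v at (0, 32, 1.6875) = 384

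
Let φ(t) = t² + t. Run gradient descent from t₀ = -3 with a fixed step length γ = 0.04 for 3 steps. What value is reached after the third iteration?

φ′(t) = 2t + 1
Step 1: φ′(-3) = -5; t₁ = -3 − 0.04·(-5) = -2.8
Step 2: φ′(-2.8) = -4.6; t₂ = -2.8 − 0.04·(-4.6) = -2.616
Step 3: φ′(-2.616) = -4.232; t₃ = -2.616 − 0.04·(-4.232) = -2.44672

-2.44672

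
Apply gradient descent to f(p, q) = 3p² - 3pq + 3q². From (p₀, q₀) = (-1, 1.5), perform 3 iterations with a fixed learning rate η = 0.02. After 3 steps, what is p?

-0.481564

∇f = (6p - 3q, -3p + 6q)
Step 1: at (-1, 1.5), ∇f = (-10.5, 12) → (-1, 1.5) − 0.02·(-10.5, 12) = (-0.79, 1.26)
Step 2: at (-0.79, 1.26), ∇f = (-8.52, 9.93) → (-0.79, 1.26) − 0.02·(-8.52, 9.93) = (-0.6196, 1.0614)
Step 3: at (-0.6196, 1.0614), ∇f = (-6.9018, 8.2272) → (-0.6196, 1.0614) − 0.02·(-6.9018, 8.2272) = (-0.481564, 0.896856)
p = -0.481564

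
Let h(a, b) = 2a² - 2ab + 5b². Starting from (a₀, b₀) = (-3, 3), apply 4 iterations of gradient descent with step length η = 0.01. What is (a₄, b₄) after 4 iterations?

∇h = (4a - 2b, -2a + 10b)
(a₁, b₁) = (-3, 3) − 0.01·(-18, 36) = (-2.82, 2.64)
(a₂, b₂) = (-2.82, 2.64) − 0.01·(-16.56, 32.04) = (-2.6544, 2.3196)
(a₃, b₃) = (-2.6544, 2.3196) − 0.01·(-15.2568, 28.5048) = (-2.501832, 2.034552)
(a₄, b₄) = (-2.501832, 2.034552) − 0.01·(-14.076432, 25.349184) = (-2.36106768, 1.78106016)

(-2.36106768, 1.78106016)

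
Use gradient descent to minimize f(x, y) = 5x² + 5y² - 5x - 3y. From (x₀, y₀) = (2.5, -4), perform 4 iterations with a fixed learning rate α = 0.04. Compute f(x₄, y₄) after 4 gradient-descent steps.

0.188728192

∇f = (10x - 5, 10y - 3)
(x₁, y₁) = (2.5, -4) − 0.04·(20, -43) = (1.7, -2.28)
(x₂, y₂) = (1.7, -2.28) − 0.04·(12, -25.8) = (1.22, -1.248)
(x₃, y₃) = (1.22, -1.248) − 0.04·(7.2, -15.48) = (0.932, -0.6288)
(x₄, y₄) = (0.932, -0.6288) − 0.04·(4.32, -9.288) = (0.7592, -0.25728)
f(0.7592, -0.25728) = 0.188728192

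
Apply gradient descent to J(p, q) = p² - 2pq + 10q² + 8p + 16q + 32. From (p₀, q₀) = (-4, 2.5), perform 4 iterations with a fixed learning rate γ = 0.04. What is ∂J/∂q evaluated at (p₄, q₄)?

0.35056128

∇J = (2p - 2q + 8, -2p + 20q + 16)
(p₁, q₁) = (-4, 2.5) − 0.04·(-5, 74) = (-3.8, -0.46)
(p₂, q₂) = (-3.8, -0.46) − 0.04·(1.32, 14.4) = (-3.8528, -1.036)
(p₃, q₃) = (-3.8528, -1.036) − 0.04·(2.3664, 2.9856) = (-3.947456, -1.155424)
(p₄, q₄) = (-3.947456, -1.155424) − 0.04·(2.415936, 0.786432) = (-4.04409344, -1.18688128)
∂J/∂q at (-4.04409344, -1.18688128) = 0.35056128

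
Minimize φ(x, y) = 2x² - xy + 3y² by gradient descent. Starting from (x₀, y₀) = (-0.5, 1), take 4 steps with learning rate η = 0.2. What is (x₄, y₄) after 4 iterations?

∇φ = (4x - y, -x + 6y)
Step 1: at (-0.5, 1), ∇φ = (-3, 6.5) → (-0.5, 1) − 0.2·(-3, 6.5) = (0.1, -0.3)
Step 2: at (0.1, -0.3), ∇φ = (0.7, -1.9) → (0.1, -0.3) − 0.2·(0.7, -1.9) = (-0.04, 0.08)
Step 3: at (-0.04, 0.08), ∇φ = (-0.24, 0.52) → (-0.04, 0.08) − 0.2·(-0.24, 0.52) = (0.008, -0.024)
Step 4: at (0.008, -0.024), ∇φ = (0.056, -0.152) → (0.008, -0.024) − 0.2·(0.056, -0.152) = (-0.0032, 0.0064)

(-0.0032, 0.0064)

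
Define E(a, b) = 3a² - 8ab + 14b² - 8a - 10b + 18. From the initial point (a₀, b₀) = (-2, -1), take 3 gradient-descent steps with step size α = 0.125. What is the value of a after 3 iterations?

∇E = (6a - 8b - 8, -8a + 28b - 10)
Step 1: at (-2, -1), ∇E = (-12, -22) → (-2, -1) − 0.125·(-12, -22) = (-0.5, 1.75)
Step 2: at (-0.5, 1.75), ∇E = (-25, 43) → (-0.5, 1.75) − 0.125·(-25, 43) = (2.625, -3.625)
Step 3: at (2.625, -3.625), ∇E = (36.75, -132.5) → (2.625, -3.625) − 0.125·(36.75, -132.5) = (-1.96875, 12.9375)
a = -1.96875

-1.96875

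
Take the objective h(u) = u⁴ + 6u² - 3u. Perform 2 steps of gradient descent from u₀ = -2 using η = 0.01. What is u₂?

-1.09867116

h′(u) = 4u³ + 12u - 3
u₁ = -2 − 0.01·(-59) = -1.41
u₂ = -1.41 − 0.01·(-31.132884) = -1.09867116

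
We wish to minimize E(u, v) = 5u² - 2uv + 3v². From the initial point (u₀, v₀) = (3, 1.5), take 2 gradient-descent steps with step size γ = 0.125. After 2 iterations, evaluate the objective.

0.66796875

∇E = (10u - 2v, -2u + 6v)
(u₁, v₁) = (3, 1.5) − 0.125·(27, 3) = (-0.375, 1.125)
(u₂, v₂) = (-0.375, 1.125) − 0.125·(-6, 7.5) = (0.375, 0.1875)
E(0.375, 0.1875) = 0.66796875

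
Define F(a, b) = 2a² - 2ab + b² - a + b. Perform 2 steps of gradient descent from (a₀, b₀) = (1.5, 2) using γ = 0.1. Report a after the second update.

1.3

∇F = (4a - 2b - 1, -2a + 2b + 1)
(a₁, b₁) = (1.5, 2) − 0.1·(1, 2) = (1.4, 1.8)
(a₂, b₂) = (1.4, 1.8) − 0.1·(1, 1.8) = (1.3, 1.62)
a = 1.3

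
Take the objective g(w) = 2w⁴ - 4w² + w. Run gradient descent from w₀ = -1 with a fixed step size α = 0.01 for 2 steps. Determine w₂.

-1.01837592

g′(w) = 8w³ - 8w + 1
w₁ = -1 − 0.01·1 = -1.01
w₂ = -1.01 − 0.01·0.837592 = -1.01837592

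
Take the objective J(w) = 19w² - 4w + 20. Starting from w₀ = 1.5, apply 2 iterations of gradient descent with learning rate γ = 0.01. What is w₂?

J′(w) = 38w - 4
Step 1: J′(1.5) = 53; w₁ = 1.5 − 0.01·53 = 0.97
Step 2: J′(0.97) = 32.86; w₂ = 0.97 − 0.01·32.86 = 0.6414

0.6414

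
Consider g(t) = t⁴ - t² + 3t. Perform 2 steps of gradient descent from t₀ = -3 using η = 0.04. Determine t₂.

0.77524224

g′(t) = 4t³ - 2t + 3
Step 1: g′(-3) = -99; t₁ = -3 − 0.04·(-99) = 0.96
Step 2: g′(0.96) = 4.618944; t₂ = 0.96 − 0.04·4.618944 = 0.77524224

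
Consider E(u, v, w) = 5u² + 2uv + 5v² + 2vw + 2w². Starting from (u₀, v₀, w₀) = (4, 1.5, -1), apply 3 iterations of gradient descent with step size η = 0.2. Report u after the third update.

∇E = (10u + 2v, 2u + 10v + 2w, 2v + 4w)
Step 1: at (4, 1.5, -1), ∇E = (43, 21, -1) → (4, 1.5, -1) − 0.2·(43, 21, -1) = (-4.6, -2.7, -0.8)
Step 2: at (-4.6, -2.7, -0.8), ∇E = (-51.4, -37.8, -8.6) → (-4.6, -2.7, -0.8) − 0.2·(-51.4, -37.8, -8.6) = (5.68, 4.86, 0.92)
Step 3: at (5.68, 4.86, 0.92), ∇E = (66.52, 61.8, 13.4) → (5.68, 4.86, 0.92) − 0.2·(66.52, 61.8, 13.4) = (-7.624, -7.5, -1.76)
u = -7.624

-7.624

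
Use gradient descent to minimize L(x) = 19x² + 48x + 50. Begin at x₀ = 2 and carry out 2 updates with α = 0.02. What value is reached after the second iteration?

L′(x) = 38x + 48
x₁ = 2 − 0.02·124 = -0.48
x₂ = -0.48 − 0.02·29.76 = -1.0752

-1.0752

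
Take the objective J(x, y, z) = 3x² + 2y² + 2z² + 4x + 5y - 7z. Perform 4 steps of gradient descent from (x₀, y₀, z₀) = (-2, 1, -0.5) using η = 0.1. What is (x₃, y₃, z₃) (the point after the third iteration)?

∇J = (6x + 4, 4y + 5, 4z - 7)
(x₁, y₁, z₁) = (-2, 1, -0.5) − 0.1·(-8, 9, -9) = (-1.2, 0.1, 0.4)
(x₂, y₂, z₂) = (-1.2, 0.1, 0.4) − 0.1·(-3.2, 5.4, -5.4) = (-0.88, -0.44, 0.94)
(x₃, y₃, z₃) = (-0.88, -0.44, 0.94) − 0.1·(-1.28, 3.24, -3.24) = (-0.752, -0.764, 1.264)

(-0.752, -0.764, 1.264)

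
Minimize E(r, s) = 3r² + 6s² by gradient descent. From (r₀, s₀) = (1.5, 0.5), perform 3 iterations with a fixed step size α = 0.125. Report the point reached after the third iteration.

∇E = (6r, 12s)
Step 1: at (1.5, 0.5), ∇E = (9, 6) → (1.5, 0.5) − 0.125·(9, 6) = (0.375, -0.25)
Step 2: at (0.375, -0.25), ∇E = (2.25, -3) → (0.375, -0.25) − 0.125·(2.25, -3) = (0.09375, 0.125)
Step 3: at (0.09375, 0.125), ∇E = (0.5625, 1.5) → (0.09375, 0.125) − 0.125·(0.5625, 1.5) = (0.0234375, -0.0625)

(0.0234375, -0.0625)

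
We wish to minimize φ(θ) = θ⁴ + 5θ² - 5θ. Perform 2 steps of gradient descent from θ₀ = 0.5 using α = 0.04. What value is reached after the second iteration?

0.47030528

φ′(θ) = 4θ³ + 10θ - 5
Step 1: φ′(0.5) = 0.5; θ₁ = 0.5 − 0.04·0.5 = 0.48
Step 2: φ′(0.48) = 0.242368; θ₂ = 0.48 − 0.04·0.242368 = 0.47030528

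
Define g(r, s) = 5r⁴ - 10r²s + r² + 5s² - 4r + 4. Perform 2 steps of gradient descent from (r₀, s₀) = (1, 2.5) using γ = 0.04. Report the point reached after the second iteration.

(-3.7586816, 3.21936)

∇g = (20r³ - 20rs + 2r - 4, -10r² + 10s)
(r₁, s₁) = (1, 2.5) − 0.04·(-32, 15) = (2.28, 1.9)
(r₂, s₂) = (2.28, 1.9) − 0.04·(150.96704, -32.984) = (-3.7586816, 3.21936)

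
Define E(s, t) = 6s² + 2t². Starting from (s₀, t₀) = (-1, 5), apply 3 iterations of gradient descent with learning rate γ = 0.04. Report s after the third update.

∇E = (12s, 4t)
(s₁, t₁) = (-1, 5) − 0.04·(-12, 20) = (-0.52, 4.2)
(s₂, t₂) = (-0.52, 4.2) − 0.04·(-6.24, 16.8) = (-0.2704, 3.528)
(s₃, t₃) = (-0.2704, 3.528) − 0.04·(-3.2448, 14.112) = (-0.140608, 2.96352)
s = -0.140608

-0.140608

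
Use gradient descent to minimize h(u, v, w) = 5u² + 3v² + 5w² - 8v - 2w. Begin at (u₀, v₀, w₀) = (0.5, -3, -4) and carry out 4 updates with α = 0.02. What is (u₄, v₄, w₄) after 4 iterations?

∇h = (10u, 6v - 8, 10w - 2)
Step 1: at (0.5, -3, -4), ∇h = (5, -26, -42) → (0.5, -3, -4) − 0.02·(5, -26, -42) = (0.4, -2.48, -3.16)
Step 2: at (0.4, -2.48, -3.16), ∇h = (4, -22.88, -33.6) → (0.4, -2.48, -3.16) − 0.02·(4, -22.88, -33.6) = (0.32, -2.0224, -2.488)
Step 3: at (0.32, -2.0224, -2.488), ∇h = (3.2, -20.1344, -26.88) → (0.32, -2.0224, -2.488) − 0.02·(3.2, -20.1344, -26.88) = (0.256, -1.619712, -1.9504)
Step 4: at (0.256, -1.619712, -1.9504), ∇h = (2.56, -17.718272, -21.504) → (0.256, -1.619712, -1.9504) − 0.02·(2.56, -17.718272, -21.504) = (0.2048, -1.26534656, -1.52032)

(0.2048, -1.26534656, -1.52032)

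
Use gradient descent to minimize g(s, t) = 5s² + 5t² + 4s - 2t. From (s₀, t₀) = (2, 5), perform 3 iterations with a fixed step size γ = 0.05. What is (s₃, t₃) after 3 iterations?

(-0.1, 0.8)

∇g = (10s + 4, 10t - 2)
(s₁, t₁) = (2, 5) − 0.05·(24, 48) = (0.8, 2.6)
(s₂, t₂) = (0.8, 2.6) − 0.05·(12, 24) = (0.2, 1.4)
(s₃, t₃) = (0.2, 1.4) − 0.05·(6, 12) = (-0.1, 0.8)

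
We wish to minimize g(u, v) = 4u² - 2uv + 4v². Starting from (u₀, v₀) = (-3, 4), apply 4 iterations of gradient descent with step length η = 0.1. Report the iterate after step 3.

(0.032, 0.032)

∇g = (8u - 2v, -2u + 8v)
Step 1: at (-3, 4), ∇g = (-32, 38) → (-3, 4) − 0.1·(-32, 38) = (0.2, 0.2)
Step 2: at (0.2, 0.2), ∇g = (1.2, 1.2) → (0.2, 0.2) − 0.1·(1.2, 1.2) = (0.08, 0.08)
Step 3: at (0.08, 0.08), ∇g = (0.48, 0.48) → (0.08, 0.08) − 0.1·(0.48, 0.48) = (0.032, 0.032)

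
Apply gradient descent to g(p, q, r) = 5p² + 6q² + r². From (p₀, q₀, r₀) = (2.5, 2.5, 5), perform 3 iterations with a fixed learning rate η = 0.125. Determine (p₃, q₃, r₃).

∇g = (10p, 12q, 2r)
Step 1: at (2.5, 2.5, 5), ∇g = (25, 30, 10) → (2.5, 2.5, 5) − 0.125·(25, 30, 10) = (-0.625, -1.25, 3.75)
Step 2: at (-0.625, -1.25, 3.75), ∇g = (-6.25, -15, 7.5) → (-0.625, -1.25, 3.75) − 0.125·(-6.25, -15, 7.5) = (0.15625, 0.625, 2.8125)
Step 3: at (0.15625, 0.625, 2.8125), ∇g = (1.5625, 7.5, 5.625) → (0.15625, 0.625, 2.8125) − 0.125·(1.5625, 7.5, 5.625) = (-0.0390625, -0.3125, 2.109375)

(-0.0390625, -0.3125, 2.109375)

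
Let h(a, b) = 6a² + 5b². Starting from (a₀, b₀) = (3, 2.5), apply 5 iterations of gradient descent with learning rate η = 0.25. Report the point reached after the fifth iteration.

(-96, -18.984375)

∇h = (12a, 10b)
Step 1: at (3, 2.5), ∇h = (36, 25) → (3, 2.5) − 0.25·(36, 25) = (-6, -3.75)
Step 2: at (-6, -3.75), ∇h = (-72, -37.5) → (-6, -3.75) − 0.25·(-72, -37.5) = (12, 5.625)
Step 3: at (12, 5.625), ∇h = (144, 56.25) → (12, 5.625) − 0.25·(144, 56.25) = (-24, -8.4375)
Step 4: at (-24, -8.4375), ∇h = (-288, -84.375) → (-24, -8.4375) − 0.25·(-288, -84.375) = (48, 12.65625)
Step 5: at (48, 12.65625), ∇h = (576, 126.5625) → (48, 12.65625) − 0.25·(576, 126.5625) = (-96, -18.984375)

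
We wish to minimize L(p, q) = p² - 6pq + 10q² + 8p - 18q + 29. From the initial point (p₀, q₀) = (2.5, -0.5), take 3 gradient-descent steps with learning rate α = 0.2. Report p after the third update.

-22.828

∇L = (2p - 6q + 8, -6p + 20q - 18)
(p₁, q₁) = (2.5, -0.5) − 0.2·(16, -43) = (-0.7, 8.1)
(p₂, q₂) = (-0.7, 8.1) − 0.2·(-42, 148.2) = (7.7, -21.54)
(p₃, q₃) = (7.7, -21.54) − 0.2·(152.64, -495) = (-22.828, 77.46)
p = -22.828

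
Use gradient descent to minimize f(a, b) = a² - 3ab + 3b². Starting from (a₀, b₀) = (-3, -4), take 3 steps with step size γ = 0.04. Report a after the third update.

∇f = (2a - 3b, -3a + 6b)
Step 1: at (-3, -4), ∇f = (6, -15) → (-3, -4) − 0.04·(6, -15) = (-3.24, -3.4)
Step 2: at (-3.24, -3.4), ∇f = (3.72, -10.68) → (-3.24, -3.4) − 0.04·(3.72, -10.68) = (-3.3888, -2.9728)
Step 3: at (-3.3888, -2.9728), ∇f = (2.1408, -7.6704) → (-3.3888, -2.9728) − 0.04·(2.1408, -7.6704) = (-3.474432, -2.665984)
a = -3.474432

-3.474432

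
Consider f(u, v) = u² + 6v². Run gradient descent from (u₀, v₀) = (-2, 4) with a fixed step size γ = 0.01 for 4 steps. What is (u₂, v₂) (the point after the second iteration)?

(-1.9208, 3.0976)

∇f = (2u, 12v)
Step 1: at (-2, 4), ∇f = (-4, 48) → (-2, 4) − 0.01·(-4, 48) = (-1.96, 3.52)
Step 2: at (-1.96, 3.52), ∇f = (-3.92, 42.24) → (-1.96, 3.52) − 0.01·(-3.92, 42.24) = (-1.9208, 3.0976)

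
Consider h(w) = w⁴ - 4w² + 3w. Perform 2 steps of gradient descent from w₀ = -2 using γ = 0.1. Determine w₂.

-1.4228

h′(w) = 4w³ - 8w + 3
Step 1: h′(-2) = -13; w₁ = -2 − 0.1·(-13) = -0.7
Step 2: h′(-0.7) = 7.228; w₂ = -0.7 − 0.1·7.228 = -1.4228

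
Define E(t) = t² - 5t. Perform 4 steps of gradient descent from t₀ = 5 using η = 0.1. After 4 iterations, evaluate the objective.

E′(t) = 2t - 5
t₁ = 5 − 0.1·5 = 4.5
t₂ = 4.5 − 0.1·4 = 4.1
t₃ = 4.1 − 0.1·3.2 = 3.78
t₄ = 3.78 − 0.1·2.56 = 3.524
E(3.524) = -5.201424

-5.201424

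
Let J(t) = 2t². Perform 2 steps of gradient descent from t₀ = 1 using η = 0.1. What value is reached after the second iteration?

J′(t) = 4t
t₁ = 1 − 0.1·4 = 0.6
t₂ = 0.6 − 0.1·2.4 = 0.36

0.36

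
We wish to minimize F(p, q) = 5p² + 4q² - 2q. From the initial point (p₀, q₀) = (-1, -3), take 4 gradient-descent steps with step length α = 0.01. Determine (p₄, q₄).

(-0.6561, -2.07827712)

∇F = (10p, 8q - 2)
(p₁, q₁) = (-1, -3) − 0.01·(-10, -26) = (-0.9, -2.74)
(p₂, q₂) = (-0.9, -2.74) − 0.01·(-9, -23.92) = (-0.81, -2.5008)
(p₃, q₃) = (-0.81, -2.5008) − 0.01·(-8.1, -22.0064) = (-0.729, -2.280736)
(p₄, q₄) = (-0.729, -2.280736) − 0.01·(-7.29, -20.245888) = (-0.6561, -2.07827712)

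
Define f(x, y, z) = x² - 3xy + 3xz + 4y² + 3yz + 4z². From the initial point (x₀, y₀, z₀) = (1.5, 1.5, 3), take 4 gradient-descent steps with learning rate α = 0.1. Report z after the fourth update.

∇f = (2x - 3y + 3z, -3x + 8y + 3z, 3x + 3y + 8z)
(x₁, y₁, z₁) = (1.5, 1.5, 3) − 0.1·(7.5, 16.5, 33) = (0.75, -0.15, -0.3)
(x₂, y₂, z₂) = (0.75, -0.15, -0.3) − 0.1·(1.05, -4.35, -0.6) = (0.645, 0.285, -0.24)
(x₃, y₃, z₃) = (0.645, 0.285, -0.24) − 0.1·(-0.285, -0.375, 0.87) = (0.6735, 0.3225, -0.327)
(x₄, y₄, z₄) = (0.6735, 0.3225, -0.327) − 0.1·(-0.6015, -0.4215, 0.372) = (0.73365, 0.36465, -0.3642)
z = -0.3642

-0.3642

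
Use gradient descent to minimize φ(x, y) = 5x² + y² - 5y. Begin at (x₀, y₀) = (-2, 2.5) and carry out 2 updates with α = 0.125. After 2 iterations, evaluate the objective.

∇φ = (10x, 2y - 5)
Step 1: at (-2, 2.5), ∇φ = (-20, 0) → (-2, 2.5) − 0.125·(-20, 0) = (0.5, 2.5)
Step 2: at (0.5, 2.5), ∇φ = (5, 0) → (0.5, 2.5) − 0.125·(5, 0) = (-0.125, 2.5)
φ(-0.125, 2.5) = -6.171875

-6.171875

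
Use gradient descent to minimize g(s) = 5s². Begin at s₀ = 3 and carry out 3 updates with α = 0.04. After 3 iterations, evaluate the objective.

2.09952

g′(s) = 10s
s₁ = 3 − 0.04·30 = 1.8
s₂ = 1.8 − 0.04·18 = 1.08
s₃ = 1.08 − 0.04·10.8 = 0.648
g(0.648) = 2.09952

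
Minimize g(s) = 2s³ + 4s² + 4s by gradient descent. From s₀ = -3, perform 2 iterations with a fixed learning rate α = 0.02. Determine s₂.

g′(s) = 6s² + 8s + 4
Step 1: g′(-3) = 34; s₁ = -3 − 0.02·34 = -3.68
Step 2: g′(-3.68) = 55.8144; s₂ = -3.68 − 0.02·55.8144 = -4.796288

-4.796288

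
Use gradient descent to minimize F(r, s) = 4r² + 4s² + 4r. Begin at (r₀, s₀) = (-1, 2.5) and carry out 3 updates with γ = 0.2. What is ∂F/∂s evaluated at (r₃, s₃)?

-4.32

∇F = (8r + 4, 8s)
(r₁, s₁) = (-1, 2.5) − 0.2·(-4, 20) = (-0.2, -1.5)
(r₂, s₂) = (-0.2, -1.5) − 0.2·(2.4, -12) = (-0.68, 0.9)
(r₃, s₃) = (-0.68, 0.9) − 0.2·(-1.44, 7.2) = (-0.392, -0.54)
∂F/∂s at (-0.392, -0.54) = -4.32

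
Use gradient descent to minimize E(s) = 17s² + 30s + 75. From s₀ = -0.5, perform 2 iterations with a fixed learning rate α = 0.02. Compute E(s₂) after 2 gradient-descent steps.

E′(s) = 34s + 30
s₁ = -0.5 − 0.02·13 = -0.76
s₂ = -0.76 − 0.02·4.16 = -0.8432
E(-0.8432) = 61.79076608

61.79076608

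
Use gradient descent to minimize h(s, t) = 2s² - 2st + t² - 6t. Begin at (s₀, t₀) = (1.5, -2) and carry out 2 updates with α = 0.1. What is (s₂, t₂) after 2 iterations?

∇h = (4s - 2t, -2s + 2t - 6)
Step 1: at (1.5, -2), ∇h = (10, -13) → (1.5, -2) − 0.1·(10, -13) = (0.5, -0.7)
Step 2: at (0.5, -0.7), ∇h = (3.4, -8.4) → (0.5, -0.7) − 0.1·(3.4, -8.4) = (0.16, 0.14)

(0.16, 0.14)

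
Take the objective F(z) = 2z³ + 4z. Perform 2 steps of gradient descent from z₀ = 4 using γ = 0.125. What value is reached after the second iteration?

-63.1875

F′(z) = 6z² + 4
Step 1: F′(4) = 100; z₁ = 4 − 0.125·100 = -8.5
Step 2: F′(-8.5) = 437.5; z₂ = -8.5 − 0.125·437.5 = -63.1875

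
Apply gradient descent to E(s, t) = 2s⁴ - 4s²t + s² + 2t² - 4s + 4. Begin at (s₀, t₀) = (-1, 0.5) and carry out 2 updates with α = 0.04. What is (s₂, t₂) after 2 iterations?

∇E = (8s³ - 8st + 2s - 4, -4s² + 4t)
Step 1: at (-1, 0.5), ∇E = (-10, -2) → (-1, 0.5) − 0.04·(-10, -2) = (-0.6, 0.58)
Step 2: at (-0.6, 0.58), ∇E = (-4.144, 0.88) → (-0.6, 0.58) − 0.04·(-4.144, 0.88) = (-0.43424, 0.5448)

(-0.43424, 0.5448)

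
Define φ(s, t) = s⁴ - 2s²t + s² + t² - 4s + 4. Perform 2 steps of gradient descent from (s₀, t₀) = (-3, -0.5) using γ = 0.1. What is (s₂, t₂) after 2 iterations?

(-319.0496, 18.792)

∇φ = (4s³ - 4st + 2s - 4, -2s² + 2t)
Step 1: at (-3, -0.5), ∇φ = (-124, -19) → (-3, -0.5) − 0.1·(-124, -19) = (9.4, 1.4)
Step 2: at (9.4, 1.4), ∇φ = (3284.496, -173.92) → (9.4, 1.4) − 0.1·(3284.496, -173.92) = (-319.0496, 18.792)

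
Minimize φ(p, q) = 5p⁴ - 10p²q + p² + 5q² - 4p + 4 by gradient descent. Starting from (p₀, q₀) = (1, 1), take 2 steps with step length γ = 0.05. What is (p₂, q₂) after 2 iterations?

∇φ = (20p³ - 20pq + 2p - 4, -10p² + 10q)
Step 1: at (1, 1), ∇φ = (-2, 0) → (1, 1) − 0.05·(-2, 0) = (1.1, 1)
Step 2: at (1.1, 1), ∇φ = (2.82, -2.1) → (1.1, 1) − 0.05·(2.82, -2.1) = (0.959, 1.105)

(0.959, 1.105)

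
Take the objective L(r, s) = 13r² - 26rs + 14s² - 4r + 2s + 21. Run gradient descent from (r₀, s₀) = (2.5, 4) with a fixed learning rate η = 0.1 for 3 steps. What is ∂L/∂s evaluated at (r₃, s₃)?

∇L = (26r - 26s - 4, -26r + 28s + 2)
(r₁, s₁) = (2.5, 4) − 0.1·(-43, 49) = (6.8, -0.9)
(r₂, s₂) = (6.8, -0.9) − 0.1·(196.2, -200) = (-12.82, 19.1)
(r₃, s₃) = (-12.82, 19.1) − 0.1·(-833.92, 870.12) = (70.572, -67.912)
∂L/∂s at (70.572, -67.912) = -3734.408

-3734.408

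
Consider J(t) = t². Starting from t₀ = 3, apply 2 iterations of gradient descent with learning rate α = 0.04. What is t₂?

2.5392

J′(t) = 2t
t₁ = 3 − 0.04·6 = 2.76
t₂ = 2.76 − 0.04·5.52 = 2.5392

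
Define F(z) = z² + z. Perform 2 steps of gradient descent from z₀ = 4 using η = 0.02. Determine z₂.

F′(z) = 2z + 1
z₁ = 4 − 0.02·9 = 3.82
z₂ = 3.82 − 0.02·8.64 = 3.6472

3.6472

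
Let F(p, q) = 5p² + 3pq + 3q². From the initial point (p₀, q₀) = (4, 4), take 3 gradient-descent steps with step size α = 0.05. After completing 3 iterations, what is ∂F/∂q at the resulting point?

5.2095

∇F = (10p + 3q, 3p + 6q)
Step 1: at (4, 4), ∇F = (52, 36) → (4, 4) − 0.05·(52, 36) = (1.4, 2.2)
Step 2: at (1.4, 2.2), ∇F = (20.6, 17.4) → (1.4, 2.2) − 0.05·(20.6, 17.4) = (0.37, 1.33)
Step 3: at (0.37, 1.33), ∇F = (7.69, 9.09) → (0.37, 1.33) − 0.05·(7.69, 9.09) = (-0.0145, 0.8755)
∂F/∂q at (-0.0145, 0.8755) = 5.2095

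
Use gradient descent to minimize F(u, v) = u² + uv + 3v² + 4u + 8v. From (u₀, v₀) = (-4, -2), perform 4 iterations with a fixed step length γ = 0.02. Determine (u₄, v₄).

(-3.56507712, -1.47893728)

∇F = (2u + v + 4, u + 6v + 8)
(u₁, v₁) = (-4, -2) − 0.02·(-6, -8) = (-3.88, -1.84)
(u₂, v₂) = (-3.88, -1.84) − 0.02·(-5.6, -6.92) = (-3.768, -1.7016)
(u₃, v₃) = (-3.768, -1.7016) − 0.02·(-5.2376, -5.9776) = (-3.663248, -1.582048)
(u₄, v₄) = (-3.663248, -1.582048) − 0.02·(-4.908544, -5.155536) = (-3.56507712, -1.47893728)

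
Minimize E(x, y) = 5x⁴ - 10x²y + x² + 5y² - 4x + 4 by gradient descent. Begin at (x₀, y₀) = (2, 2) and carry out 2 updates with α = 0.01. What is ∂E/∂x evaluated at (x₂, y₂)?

-5.91517704192

∇E = (20x³ - 20xy + 2x - 4, -10x² + 10y)
(x₁, y₁) = (2, 2) − 0.01·(80, -20) = (1.2, 2.2)
(x₂, y₂) = (1.2, 2.2) − 0.01·(-19.84, 7.6) = (1.3984, 2.124)
∂E/∂x at (1.3984, 2.124) = -5.91517704192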